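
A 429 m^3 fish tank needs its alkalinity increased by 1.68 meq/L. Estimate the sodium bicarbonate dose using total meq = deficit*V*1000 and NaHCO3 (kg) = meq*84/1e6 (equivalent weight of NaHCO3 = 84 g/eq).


Tank volume in L = 429 m^3 * 1000 = 429000 L
Total meq required = 1.68 meq/L * 429000 L = 720720 meq
NaHCO3 mass = 720720 meq * 84 mg/meq / 1e6 = 60.5405 kg

60.5405 kg


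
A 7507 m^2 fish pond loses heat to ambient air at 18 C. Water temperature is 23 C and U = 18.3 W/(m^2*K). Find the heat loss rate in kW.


Temperature difference dT = 23 - 18 = 5 K
Heat loss (W) = U * A * dT = 18.3 * 7507 * 5 = 686890.5 W
Convert to kW: 686890.5 / 1000 = 686.8905 kW

686.8905 kW


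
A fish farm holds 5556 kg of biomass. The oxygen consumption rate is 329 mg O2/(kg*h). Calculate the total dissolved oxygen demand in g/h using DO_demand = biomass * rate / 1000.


Total O2 consumption (mg/h) = 5556 kg * 329 mg/(kg*h) = 1827924 mg/h
Convert to g/h: 1827924 / 1000 = 1827.924 g/h

1827.924 g/h


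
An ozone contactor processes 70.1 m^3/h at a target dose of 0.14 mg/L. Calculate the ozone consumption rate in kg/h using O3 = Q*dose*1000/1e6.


O3 demand (mg/h) = Q * dose * 1000 = 70.1 * 0.14 * 1000 = 9814 mg/h
Convert mg to kg: 9814 / 1e6 = 0.009814 kg/h

0.009814 kg/h


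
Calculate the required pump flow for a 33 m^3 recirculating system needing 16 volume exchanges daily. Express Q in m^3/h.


Daily recirculation volume = 33 m^3 * 16 = 528 m^3/day
Flow rate Q = daily volume / 24 h = 528 / 24 = 22 m^3/h

22 m^3/h


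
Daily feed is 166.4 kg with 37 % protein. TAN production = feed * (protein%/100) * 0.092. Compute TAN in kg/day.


Protein in feed = 166.4 * 37/100 = 61.568 kg/day
TAN = protein * 0.092 = 61.568 * 0.092 = 5.664256 kg/day

5.664256 kg/day


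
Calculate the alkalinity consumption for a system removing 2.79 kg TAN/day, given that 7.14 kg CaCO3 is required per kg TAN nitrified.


Alkalinity factor: 7.14 kg CaCO3 consumed per kg TAN nitrified
alk = 2.79 kg TAN * 7.14 = 19.9206 kg CaCO3/day

19.9206 kg CaCO3/day


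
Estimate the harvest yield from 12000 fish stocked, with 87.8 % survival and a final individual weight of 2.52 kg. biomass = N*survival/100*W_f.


Survivors = 12000 * 87.8/100 = 10536 fish
Harvest biomass = survivors * W_f = 10536 * 2.52 = 26550.72 kg

26550.72 kg


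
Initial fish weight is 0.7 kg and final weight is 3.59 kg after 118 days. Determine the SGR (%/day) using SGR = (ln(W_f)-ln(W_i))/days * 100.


ln(W_f) = ln(3.59) = 1.2781522
ln(W_i) = ln(0.7) = -0.35667494
ln(W_f) - ln(W_i) = 1.2781522 - -0.35667494 = 1.6348271
SGR = 1.6348271 / 118 * 100 = 1.38545 %/day

1.38545 %/day


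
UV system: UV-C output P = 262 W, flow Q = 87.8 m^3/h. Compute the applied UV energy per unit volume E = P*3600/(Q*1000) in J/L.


Energy delivered per hour = 262 W * 3600 s = 943200 J/h
Volume treated per hour = 87.8 m^3/h * 1000 = 87800 L/h
dose = 943200 / 87800 = 10.7426 J/L

10.7426 J/L


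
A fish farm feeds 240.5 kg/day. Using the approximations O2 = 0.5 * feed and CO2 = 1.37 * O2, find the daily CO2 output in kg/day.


O2 = 240.5 * 0.5 = 120.25
CO2 = 120.25 * 1.37 = 164.7425

164.7425 kg/day


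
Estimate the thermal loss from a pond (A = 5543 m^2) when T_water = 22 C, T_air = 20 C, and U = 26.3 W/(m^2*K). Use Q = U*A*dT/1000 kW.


Temperature difference dT = 22 - 20 = 2 K
Heat loss (W) = U * A * dT = 26.3 * 5543 * 2 = 291561.8 W
Convert to kW: 291561.8 / 1000 = 291.5618 kW

291.5618 kW


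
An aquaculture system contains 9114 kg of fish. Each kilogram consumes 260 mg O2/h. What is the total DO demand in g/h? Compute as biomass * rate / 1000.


Total O2 consumption (mg/h) = 9114 kg * 260 mg/(kg*h) = 2369640 mg/h
Convert to g/h: 2369640 / 1000 = 2369.64 g/h

2369.64 g/h


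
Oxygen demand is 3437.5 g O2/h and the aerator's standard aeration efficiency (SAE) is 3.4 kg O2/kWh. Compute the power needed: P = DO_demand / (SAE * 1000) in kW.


SAE in g O2/kWh = 3.4 * 1000 = 3400 g/kWh
P = DO_demand / SAE_g = 3437.5 / 3400 = 1.01103 kW

1.01103 kW


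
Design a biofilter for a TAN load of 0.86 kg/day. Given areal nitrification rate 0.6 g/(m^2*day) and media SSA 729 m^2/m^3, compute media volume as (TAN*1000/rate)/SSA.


A = 0.86*1000 / 0.6 = 1433.3333 m^2
V = 1433.3333 / 729 = 1.96616

1.96616 m^3


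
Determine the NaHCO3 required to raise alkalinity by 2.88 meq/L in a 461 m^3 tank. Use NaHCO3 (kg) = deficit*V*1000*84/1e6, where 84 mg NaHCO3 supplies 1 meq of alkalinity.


Tank volume in L = 461 m^3 * 1000 = 461000 L
Total meq required = 2.88 meq/L * 461000 L = 1327680 meq
NaHCO3 mass = 1327680 meq * 84 mg/meq / 1e6 = 111.525 kg

111.525 kg


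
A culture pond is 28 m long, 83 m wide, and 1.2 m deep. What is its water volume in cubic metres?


Base area = L * W = 28 * 83 = 2324 m^2
Volume = area * depth = 2324 * 1.2 = 2788.8 m^3

2788.8 m^3


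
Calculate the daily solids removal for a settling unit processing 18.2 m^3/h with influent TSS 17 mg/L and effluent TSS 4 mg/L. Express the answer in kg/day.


Concentration drop: TSS_in - TSS_out = 17 - 4 = 13 mg/L
Hourly solids removed = Q * dTSS = 18.2 m^3/h * 13 mg/L = 236.6 g/h  (m^3/h * mg/L = g/h)
Daily solids removed = 236.6 * 24 = 5678.4 g/day
Convert g to kg: 5678.4 / 1000 = 5.6784 kg/day

5.6784 kg/day


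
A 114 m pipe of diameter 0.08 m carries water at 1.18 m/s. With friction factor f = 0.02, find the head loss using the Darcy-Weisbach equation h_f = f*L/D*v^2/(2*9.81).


v^2 = 1.18^2 = 1.3924 m^2/s^2
L/D = 114/0.08 = 1425
h_f = f*(L/D)*v^2/(2g) = 0.02 * 1425 * 1.3924 / 19.62 = 2.0226 m

2.0226 m


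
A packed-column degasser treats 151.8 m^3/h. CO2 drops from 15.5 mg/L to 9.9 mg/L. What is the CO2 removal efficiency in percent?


CO2_out / CO2_in = 9.9 / 15.5 = 0.63870968
Fraction remaining = 0.63870968
efficiency = (1 - 0.63870968) * 100 = 36.129 %

36.129 %


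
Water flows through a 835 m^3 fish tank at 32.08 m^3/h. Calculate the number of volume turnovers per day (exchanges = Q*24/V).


Daily flow volume = 32.08 m^3/h * 24 h = 769.92 m^3/day
Exchanges = daily flow / tank volume = 769.92 / 835 = 0.92206 exchanges/day

0.92206 exchanges/day


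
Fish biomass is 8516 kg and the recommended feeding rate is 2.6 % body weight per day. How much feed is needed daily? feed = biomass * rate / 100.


Feeding rate fraction = 2.6% / 100 = 0.026
Daily feed = 8516 kg * 0.026 = 221.416 kg/day

221.416 kg/day


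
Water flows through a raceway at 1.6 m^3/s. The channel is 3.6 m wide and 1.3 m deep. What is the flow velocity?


Cross-sectional area = W * d = 3.6 * 1.3 = 4.68 m^2
Velocity = Q / A = 1.6 / 4.68 = 0.34188 m/s

0.34188 m/s


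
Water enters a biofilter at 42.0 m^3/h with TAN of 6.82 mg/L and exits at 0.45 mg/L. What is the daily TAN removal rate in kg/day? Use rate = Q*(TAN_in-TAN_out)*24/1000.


Concentration drop: TAN_in - TAN_out = 6.82 - 0.45 = 6.37 mg/L
Hourly TAN removed = Q * dTAN = 42.0 m^3/h * 6.37 mg/L = 267.54 g/h  (m^3/h * mg/L = g/h)
Daily TAN removed = 267.54 * 24 = 6420.96 g/day
Convert to kg/day: 6420.96 / 1000 = 6.42096 kg/day

6.42096 kg/day


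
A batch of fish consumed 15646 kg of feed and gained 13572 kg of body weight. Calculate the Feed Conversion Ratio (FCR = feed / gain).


FCR = feed consumed / weight gained
FCR = 15646 kg / 13572 kg = 1.15281

1.15281


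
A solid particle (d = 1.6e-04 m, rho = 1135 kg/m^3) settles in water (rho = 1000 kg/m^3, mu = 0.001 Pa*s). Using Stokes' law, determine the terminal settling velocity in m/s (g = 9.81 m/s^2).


Density difference: rho_p - rho_f = 1135 - 1000 = 135 kg/m^3
d^2 = (1.6e-04)^2 = 2.56e-08 m^2
Numerator = (rho_p - rho_f) * g * d^2 = 135 * 9.81 * 2.56e-08 = 3.390336e-05
Denominator = 18 * mu = 18 * 0.001 = 0.018
v_s = 3.390336e-05 / 0.018 = 0.00188352 m/s
Check: Re = rho_f * v_s * d / mu = 1000 * 0.00188352 * 1.6e-04 / 0.001 = 0.301 < 1, so Stokes' law applies.

0.00188352 m/s


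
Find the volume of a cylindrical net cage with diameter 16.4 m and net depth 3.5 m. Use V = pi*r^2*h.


r = d/2 = 16.4/2 = 8.2 m
Base area = pi*r^2 = pi*8.2^2 = 211.24069 m^2
Volume = 211.24069 * 3.5 = 739.342 m^3

739.342 m^3


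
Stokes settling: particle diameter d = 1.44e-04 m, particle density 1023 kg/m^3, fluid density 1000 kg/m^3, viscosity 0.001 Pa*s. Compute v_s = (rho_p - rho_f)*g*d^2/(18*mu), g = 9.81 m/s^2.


Density difference: rho_p - rho_f = 1023 - 1000 = 23 kg/m^3
d^2 = (1.44e-04)^2 = 2.0736e-08 m^2
Numerator = (rho_p - rho_f) * g * d^2 = 23 * 9.81 * 2.0736e-08 = 4.6786637e-06
Denominator = 18 * mu = 18 * 0.001 = 0.018
v_s = 4.6786637e-06 / 0.018 = 2.59926e-04 m/s
Check: Re = rho_f * v_s * d / mu = 1000 * 2.59926e-04 * 1.44e-04 / 0.001 = 0.0374 < 1, so Stokes' law applies.

2.59926e-04 m/s


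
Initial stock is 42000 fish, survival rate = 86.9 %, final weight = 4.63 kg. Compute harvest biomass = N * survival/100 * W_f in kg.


Survivors = 42000 * 86.9/100 = 36498 fish
Harvest biomass = survivors * W_f = 36498 * 4.63 = 168985.74 kg

168985.74 kg


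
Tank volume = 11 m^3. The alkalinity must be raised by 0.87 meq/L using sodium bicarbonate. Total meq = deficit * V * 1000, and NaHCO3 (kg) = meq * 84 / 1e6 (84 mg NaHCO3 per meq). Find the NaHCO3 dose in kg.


Tank volume in L = 11 m^3 * 1000 = 11000 L
Total meq required = 0.87 meq/L * 11000 L = 9570 meq
NaHCO3 mass = 9570 meq * 84 mg/meq / 1e6 = 0.80388 kg

0.80388 kg


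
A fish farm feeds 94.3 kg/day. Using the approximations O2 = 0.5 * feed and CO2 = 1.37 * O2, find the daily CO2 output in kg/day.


O2 = 94.3 * 0.5 = 47.15
CO2 = 47.15 * 1.37 = 64.5955

64.5955 kg/day


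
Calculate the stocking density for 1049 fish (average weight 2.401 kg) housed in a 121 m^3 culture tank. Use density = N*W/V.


Total biomass = 1049 fish * 2.401 kg = 2518.649 kg
Density = total biomass / volume = 2518.649 / 121 = 20.8153 kg/m^3

20.8153 kg/m^3


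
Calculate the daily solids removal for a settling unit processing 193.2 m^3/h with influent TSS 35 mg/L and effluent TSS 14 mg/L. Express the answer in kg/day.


Concentration drop: TSS_in - TSS_out = 35 - 14 = 21 mg/L
Hourly solids removed = Q * dTSS = 193.2 m^3/h * 21 mg/L = 4057.2 g/h  (m^3/h * mg/L = g/h)
Daily solids removed = 4057.2 * 24 = 97372.8 g/day
Convert g to kg: 97372.8 / 1000 = 97.3728 kg/day

97.3728 kg/day


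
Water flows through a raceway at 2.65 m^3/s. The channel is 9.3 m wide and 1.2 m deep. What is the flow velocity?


Cross-sectional area = W * d = 9.3 * 1.2 = 11.16 m^2
Velocity = Q / A = 2.65 / 11.16 = 0.237455 m/s

0.237455 m/s


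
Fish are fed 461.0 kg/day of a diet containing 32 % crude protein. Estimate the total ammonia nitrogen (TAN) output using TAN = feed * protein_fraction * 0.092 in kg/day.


Protein in feed = 461.0 * 32/100 = 147.52 kg/day
TAN = protein * 0.092 = 147.52 * 0.092 = 13.57184 kg/day

13.57184 kg/day


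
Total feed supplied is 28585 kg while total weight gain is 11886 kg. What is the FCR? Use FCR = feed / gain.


FCR = feed consumed / weight gained
FCR = 28585 kg / 11886 kg = 2.40493

2.40493


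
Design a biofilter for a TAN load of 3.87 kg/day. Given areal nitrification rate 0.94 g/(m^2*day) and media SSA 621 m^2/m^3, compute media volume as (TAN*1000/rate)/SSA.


A = 3.87*1000 / 0.94 = 4117.0213 m^2
V = 4117.0213 / 621 = 6.62966

6.62966 m^3


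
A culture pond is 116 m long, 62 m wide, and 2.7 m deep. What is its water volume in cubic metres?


Base area = L * W = 116 * 62 = 7192 m^2
Volume = area * depth = 7192 * 2.7 = 19418.4 m^3

19418.4 m^3


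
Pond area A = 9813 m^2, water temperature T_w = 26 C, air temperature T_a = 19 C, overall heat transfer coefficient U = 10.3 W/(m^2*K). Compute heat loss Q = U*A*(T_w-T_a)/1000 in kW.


Temperature difference dT = 26 - 19 = 7 K
Heat loss (W) = U * A * dT = 10.3 * 9813 * 7 = 707517.3 W
Convert to kW: 707517.3 / 1000 = 707.5173 kW

707.5173 kW


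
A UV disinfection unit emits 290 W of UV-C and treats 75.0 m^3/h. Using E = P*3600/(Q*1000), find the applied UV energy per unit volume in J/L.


Energy delivered per hour = 290 W * 3600 s = 1044000 J/h
Volume treated per hour = 75.0 m^3/h * 1000 = 75000 L/h
dose = 1044000 / 75000 = 13.92 J/L

13.92 J/L


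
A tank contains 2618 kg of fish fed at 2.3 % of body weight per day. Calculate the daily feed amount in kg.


Feeding rate fraction = 2.3% / 100 = 0.023
Daily feed = 2618 kg * 0.023 = 60.214 kg/day

60.214 kg/day


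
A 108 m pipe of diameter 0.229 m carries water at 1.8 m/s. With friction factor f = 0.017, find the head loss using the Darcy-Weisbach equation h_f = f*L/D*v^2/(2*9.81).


v^2 = 1.8^2 = 3.24 m^2/s^2
L/D = 108/0.229 = 471.61572
h_f = f*(L/D)*v^2/(2g) = 0.017 * 471.61572 * 3.24 / 19.62 = 1.32399 m

1.32399 m


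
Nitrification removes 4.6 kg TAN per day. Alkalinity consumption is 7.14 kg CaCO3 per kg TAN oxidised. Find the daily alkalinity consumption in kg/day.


Alkalinity factor: 7.14 kg CaCO3 consumed per kg TAN nitrified
alk = 4.6 kg TAN * 7.14 = 32.844 kg CaCO3/day

32.844 kg CaCO3/day


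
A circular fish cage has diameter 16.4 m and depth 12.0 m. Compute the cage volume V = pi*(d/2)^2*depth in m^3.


r = d/2 = 16.4/2 = 8.2 m
Base area = pi*r^2 = pi*8.2^2 = 211.24069 m^2
Volume = 211.24069 * 12.0 = 2534.89 m^3

2534.89 m^3


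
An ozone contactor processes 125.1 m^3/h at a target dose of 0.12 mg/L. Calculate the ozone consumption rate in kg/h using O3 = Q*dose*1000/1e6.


O3 demand (mg/h) = Q * dose * 1000 = 125.1 * 0.12 * 1000 = 15012 mg/h
Convert mg to kg: 15012 / 1e6 = 0.015012 kg/h

0.015012 kg/h


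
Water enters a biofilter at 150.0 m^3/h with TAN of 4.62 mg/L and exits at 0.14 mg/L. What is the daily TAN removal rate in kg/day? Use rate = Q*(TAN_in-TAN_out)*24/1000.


Concentration drop: TAN_in - TAN_out = 4.62 - 0.14 = 4.48 mg/L
Hourly TAN removed = Q * dTAN = 150.0 m^3/h * 4.48 mg/L = 672 g/h  (m^3/h * mg/L = g/h)
Daily TAN removed = 672 * 24 = 16128 g/day
Convert to kg/day: 16128 / 1000 = 16.128 kg/day

16.128 kg/day


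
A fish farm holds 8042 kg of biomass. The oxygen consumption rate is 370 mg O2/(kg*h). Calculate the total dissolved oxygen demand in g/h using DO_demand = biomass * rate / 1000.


Total O2 consumption (mg/h) = 8042 kg * 370 mg/(kg*h) = 2975540 mg/h
Convert to g/h: 2975540 / 1000 = 2975.54 g/h

2975.54 g/h


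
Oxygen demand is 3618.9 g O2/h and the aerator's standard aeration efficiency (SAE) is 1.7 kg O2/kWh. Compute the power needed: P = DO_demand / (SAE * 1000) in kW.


SAE in g O2/kWh = 1.7 * 1000 = 1700 g/kWh
P = DO_demand / SAE_g = 3618.9 / 1700 = 2.12876 kW

2.12876 kW


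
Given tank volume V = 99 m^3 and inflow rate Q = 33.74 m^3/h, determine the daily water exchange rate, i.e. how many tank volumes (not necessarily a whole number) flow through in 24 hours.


Daily flow volume = 33.74 m^3/h * 24 h = 809.76 m^3/day
Exchanges = daily flow / tank volume = 809.76 / 99 = 8.17939 exchanges/day

8.17939 exchanges/day


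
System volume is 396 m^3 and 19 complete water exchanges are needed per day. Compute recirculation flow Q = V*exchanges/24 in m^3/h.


Daily recirculation volume = 396 m^3 * 19 = 7524 m^3/day
Flow rate Q = daily volume / 24 h = 7524 / 24 = 313.5 m^3/h

313.5 m^3/h


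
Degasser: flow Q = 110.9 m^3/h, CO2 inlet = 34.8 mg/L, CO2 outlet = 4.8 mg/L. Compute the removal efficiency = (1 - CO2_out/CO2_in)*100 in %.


CO2_out / CO2_in = 4.8 / 34.8 = 0.13793103
Fraction remaining = 0.13793103
efficiency = (1 - 0.13793103) * 100 = 86.2069 %

86.2069 %


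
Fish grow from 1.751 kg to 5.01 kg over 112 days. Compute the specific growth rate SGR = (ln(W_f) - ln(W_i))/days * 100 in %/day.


ln(W_f) = ln(5.01) = 1.6114359
ln(W_i) = ln(1.751) = 0.56018705
ln(W_f) - ln(W_i) = 1.6114359 - 0.56018705 = 1.0512488
SGR = 1.0512488 / 112 * 100 = 0.938615 %/day

0.938615 %/day


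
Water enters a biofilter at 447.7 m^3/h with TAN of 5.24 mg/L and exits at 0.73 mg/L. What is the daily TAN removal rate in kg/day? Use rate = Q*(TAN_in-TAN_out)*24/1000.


Concentration drop: TAN_in - TAN_out = 5.24 - 0.73 = 4.51 mg/L
Hourly TAN removed = Q * dTAN = 447.7 m^3/h * 4.51 mg/L = 2019.127 g/h  (m^3/h * mg/L = g/h)
Daily TAN removed = 2019.127 * 24 = 48459.048 g/day
Convert to kg/day: 48459.048 / 1000 = 48.459048 kg/day

48.459048 kg/day


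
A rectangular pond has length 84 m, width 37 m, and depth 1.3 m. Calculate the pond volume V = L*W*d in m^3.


Base area = L * W = 84 * 37 = 3108 m^2
Volume = area * depth = 3108 * 1.3 = 4040.4 m^3

4040.4 m^3


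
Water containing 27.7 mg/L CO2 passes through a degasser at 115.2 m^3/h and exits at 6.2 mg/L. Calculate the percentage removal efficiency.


CO2_out / CO2_in = 6.2 / 27.7 = 0.22382671
Fraction remaining = 0.22382671
efficiency = (1 - 0.22382671) * 100 = 77.6173 %

77.6173 %


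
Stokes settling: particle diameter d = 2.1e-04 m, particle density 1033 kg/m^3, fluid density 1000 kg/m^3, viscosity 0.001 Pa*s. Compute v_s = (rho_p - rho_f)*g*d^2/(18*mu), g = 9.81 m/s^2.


Density difference: rho_p - rho_f = 1033 - 1000 = 33 kg/m^3
d^2 = (2.1e-04)^2 = 4.41e-08 m^2
Numerator = (rho_p - rho_f) * g * d^2 = 33 * 9.81 * 4.41e-08 = 1.4276493e-05
Denominator = 18 * mu = 18 * 0.001 = 0.018
v_s = 1.4276493e-05 / 0.018 = 7.93138e-04 m/s
Check: Re = rho_f * v_s * d / mu = 1000 * 7.93138e-04 * 2.1e-04 / 0.001 = 0.167 < 1, so Stokes' law applies.

7.93138e-04 m/s


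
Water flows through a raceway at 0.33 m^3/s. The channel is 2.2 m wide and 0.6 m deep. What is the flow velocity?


Cross-sectional area = W * d = 2.2 * 0.6 = 1.32 m^2
Velocity = Q / A = 0.33 / 1.32 = 0.25 m/s

0.25 m/s


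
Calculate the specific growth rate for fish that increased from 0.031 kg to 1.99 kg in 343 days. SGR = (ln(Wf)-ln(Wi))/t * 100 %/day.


ln(W_f) = ln(1.99) = 0.68813464
ln(W_i) = ln(0.031) = -3.4737681
ln(W_f) - ln(W_i) = 0.68813464 - -3.4737681 = 4.1619027
SGR = 4.1619027 / 343 * 100 = 1.21338 %/day

1.21338 %/day


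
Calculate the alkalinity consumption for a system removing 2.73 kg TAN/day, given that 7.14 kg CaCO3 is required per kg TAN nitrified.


Alkalinity factor: 7.14 kg CaCO3 consumed per kg TAN nitrified
alk = 2.73 kg TAN * 7.14 = 19.4922 kg CaCO3/day

19.4922 kg CaCO3/day


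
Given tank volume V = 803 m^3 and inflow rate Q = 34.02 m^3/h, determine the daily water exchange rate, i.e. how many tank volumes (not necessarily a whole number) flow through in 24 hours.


Daily flow volume = 34.02 m^3/h * 24 h = 816.48 m^3/day
Exchanges = daily flow / tank volume = 816.48 / 803 = 1.01679 exchanges/day

1.01679 exchanges/day


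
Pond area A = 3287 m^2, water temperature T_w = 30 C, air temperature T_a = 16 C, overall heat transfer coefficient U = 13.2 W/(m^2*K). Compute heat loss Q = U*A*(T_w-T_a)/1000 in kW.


Temperature difference dT = 30 - 16 = 14 K
Heat loss (W) = U * A * dT = 13.2 * 3287 * 14 = 607437.6 W
Convert to kW: 607437.6 / 1000 = 607.4376 kW

607.4376 kW


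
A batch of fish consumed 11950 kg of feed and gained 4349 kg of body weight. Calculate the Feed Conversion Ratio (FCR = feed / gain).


FCR = feed consumed / weight gained
FCR = 11950 kg / 4349 kg = 2.74776

2.74776


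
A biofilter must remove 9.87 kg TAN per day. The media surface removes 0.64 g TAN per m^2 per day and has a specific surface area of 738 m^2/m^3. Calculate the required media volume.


A = 9.87*1000 / 0.64 = 15421.875 m^2
V = 15421.875 / 738 = 20.8968

20.8968 m^3


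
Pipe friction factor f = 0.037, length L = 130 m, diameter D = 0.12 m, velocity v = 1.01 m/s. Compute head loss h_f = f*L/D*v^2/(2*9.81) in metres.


v^2 = 1.01^2 = 1.0201 m^2/s^2
L/D = 130/0.12 = 1083.3333
h_f = f*(L/D)*v^2/(2g) = 0.037 * 1083.3333 * 1.0201 / 19.62 = 2.08405 m

2.08405 m


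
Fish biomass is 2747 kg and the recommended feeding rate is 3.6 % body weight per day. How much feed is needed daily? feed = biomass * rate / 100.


Feeding rate fraction = 3.6% / 100 = 0.036
Daily feed = 2747 kg * 0.036 = 98.892 kg/day

98.892 kg/day


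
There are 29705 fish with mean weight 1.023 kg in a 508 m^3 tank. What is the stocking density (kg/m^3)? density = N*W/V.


Total biomass = 29705 fish * 1.023 kg = 30388.215 kg
Density = total biomass / volume = 30388.215 / 508 = 59.8193 kg/m^3

59.8193 kg/m^3


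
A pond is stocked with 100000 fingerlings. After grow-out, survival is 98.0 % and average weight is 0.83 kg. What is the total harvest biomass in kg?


Survivors = 100000 * 98.0/100 = 98000 fish
Harvest biomass = survivors * W_f = 98000 * 0.83 = 81340 kg

81340 kg


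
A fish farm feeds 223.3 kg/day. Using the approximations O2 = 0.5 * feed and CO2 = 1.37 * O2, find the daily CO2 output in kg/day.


O2 = 223.3 * 0.5 = 111.65
CO2 = 111.65 * 1.37 = 152.9605

152.9605 kg/day


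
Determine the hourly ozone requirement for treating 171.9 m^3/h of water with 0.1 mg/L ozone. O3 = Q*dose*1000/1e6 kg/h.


O3 demand (mg/h) = Q * dose * 1000 = 171.9 * 0.1 * 1000 = 17190 mg/h
Convert mg to kg: 17190 / 1e6 = 0.01719 kg/h

0.01719 kg/h


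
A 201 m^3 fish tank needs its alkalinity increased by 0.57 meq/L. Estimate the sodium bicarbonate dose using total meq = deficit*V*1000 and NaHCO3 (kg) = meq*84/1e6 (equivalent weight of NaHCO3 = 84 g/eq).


Tank volume in L = 201 m^3 * 1000 = 201000 L
Total meq required = 0.57 meq/L * 201000 L = 114570 meq
NaHCO3 mass = 114570 meq * 84 mg/meq / 1e6 = 9.62388 kg

9.62388 kg


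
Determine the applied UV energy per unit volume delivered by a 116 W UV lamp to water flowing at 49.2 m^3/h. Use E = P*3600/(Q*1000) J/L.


Energy delivered per hour = 116 W * 3600 s = 417600 J/h
Volume treated per hour = 49.2 m^3/h * 1000 = 49200 L/h
dose = 417600 / 49200 = 8.4878 J/L

8.4878 J/L


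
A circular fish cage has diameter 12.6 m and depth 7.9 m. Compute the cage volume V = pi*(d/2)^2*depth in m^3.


r = d/2 = 12.6/2 = 6.3 m
Base area = pi*r^2 = pi*6.3^2 = 124.68981 m^2
Volume = 124.68981 * 7.9 = 985.049 m^3

985.049 m^3


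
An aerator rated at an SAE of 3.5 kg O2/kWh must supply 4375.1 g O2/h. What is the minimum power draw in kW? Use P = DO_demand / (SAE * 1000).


SAE in g O2/kWh = 3.5 * 1000 = 3500 g/kWh
P = DO_demand / SAE_g = 4375.1 / 3500 = 1.25003 kW

1.25003 kW


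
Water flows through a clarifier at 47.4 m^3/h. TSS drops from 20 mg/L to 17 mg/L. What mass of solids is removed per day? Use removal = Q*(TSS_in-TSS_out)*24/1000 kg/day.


Concentration drop: TSS_in - TSS_out = 20 - 17 = 3 mg/L
Hourly solids removed = Q * dTSS = 47.4 m^3/h * 3 mg/L = 142.2 g/h  (m^3/h * mg/L = g/h)
Daily solids removed = 142.2 * 24 = 3412.8 g/day
Convert g to kg: 3412.8 / 1000 = 3.4128 kg/day

3.4128 kg/day


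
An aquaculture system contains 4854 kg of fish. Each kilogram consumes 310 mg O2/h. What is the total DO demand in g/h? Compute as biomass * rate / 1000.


Total O2 consumption (mg/h) = 4854 kg * 310 mg/(kg*h) = 1504740 mg/h
Convert to g/h: 1504740 / 1000 = 1504.74 g/h

1504.74 g/h


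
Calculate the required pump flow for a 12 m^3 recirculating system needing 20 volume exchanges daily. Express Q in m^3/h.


Daily recirculation volume = 12 m^3 * 20 = 240 m^3/day
Flow rate Q = daily volume / 24 h = 240 / 24 = 10 m^3/h

10 m^3/h


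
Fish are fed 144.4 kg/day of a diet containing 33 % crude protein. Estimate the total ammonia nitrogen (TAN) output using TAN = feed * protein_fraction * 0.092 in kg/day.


Protein in feed = 144.4 * 33/100 = 47.652 kg/day
TAN = protein * 0.092 = 47.652 * 0.092 = 4.383984 kg/day

4.383984 kg/day


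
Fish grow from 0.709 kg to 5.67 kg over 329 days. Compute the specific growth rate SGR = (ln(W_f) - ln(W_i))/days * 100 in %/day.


ln(W_f) = ln(5.67) = 1.7351891
ln(W_i) = ln(0.709) = -0.34389975
ln(W_f) - ln(W_i) = 1.7351891 - -0.34389975 = 2.0790888
SGR = 2.0790888 / 329 * 100 = 0.631942 %/day

0.631942 %/day


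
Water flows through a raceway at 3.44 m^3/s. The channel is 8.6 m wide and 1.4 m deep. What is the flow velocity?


Cross-sectional area = W * d = 8.6 * 1.4 = 12.04 m^2
Velocity = Q / A = 3.44 / 12.04 = 0.285714 m/s

0.285714 m/s


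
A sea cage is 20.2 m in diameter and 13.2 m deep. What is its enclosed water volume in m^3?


r = d/2 = 20.2/2 = 10.1 m
Base area = pi*r^2 = pi*10.1^2 = 320.47387 m^2
Volume = 320.47387 * 13.2 = 4230.26 m^3

4230.26 m^3


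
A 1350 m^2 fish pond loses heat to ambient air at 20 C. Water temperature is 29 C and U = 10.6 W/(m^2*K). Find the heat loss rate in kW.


Temperature difference dT = 29 - 20 = 9 K
Heat loss (W) = U * A * dT = 10.6 * 1350 * 9 = 128790 W
Convert to kW: 128790 / 1000 = 128.79 kW

128.79 kW


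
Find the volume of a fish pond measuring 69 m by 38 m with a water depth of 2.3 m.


Base area = L * W = 69 * 38 = 2622 m^2
Volume = area * depth = 2622 * 2.3 = 6030.6 m^3

6030.6 m^3


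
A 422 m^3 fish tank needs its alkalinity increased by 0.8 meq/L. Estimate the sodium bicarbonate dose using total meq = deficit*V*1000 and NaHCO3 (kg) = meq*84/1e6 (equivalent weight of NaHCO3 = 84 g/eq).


Tank volume in L = 422 m^3 * 1000 = 422000 L
Total meq required = 0.8 meq/L * 422000 L = 337600 meq
NaHCO3 mass = 337600 meq * 84 mg/meq / 1e6 = 28.3584 kg

28.3584 kg


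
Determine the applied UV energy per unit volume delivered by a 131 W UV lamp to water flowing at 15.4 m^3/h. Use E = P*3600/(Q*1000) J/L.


Energy delivered per hour = 131 W * 3600 s = 471600 J/h
Volume treated per hour = 15.4 m^3/h * 1000 = 15400 L/h
dose = 471600 / 15400 = 30.6234 J/L

30.6234 J/L


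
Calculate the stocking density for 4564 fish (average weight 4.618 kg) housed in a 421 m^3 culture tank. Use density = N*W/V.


Total biomass = 4564 fish * 4.618 kg = 21076.552 kg
Density = total biomass / volume = 21076.552 / 421 = 50.0631 kg/m^3

50.0631 kg/m^3


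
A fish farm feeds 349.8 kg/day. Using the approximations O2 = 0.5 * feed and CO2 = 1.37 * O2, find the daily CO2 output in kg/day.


O2 = 349.8 * 0.5 = 174.9
CO2 = 174.9 * 1.37 = 239.613

239.613 kg/day


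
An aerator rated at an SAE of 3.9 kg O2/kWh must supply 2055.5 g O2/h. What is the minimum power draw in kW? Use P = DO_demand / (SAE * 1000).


SAE in g O2/kWh = 3.9 * 1000 = 3900 g/kWh
P = DO_demand / SAE_g = 2055.5 / 3900 = 0.527051 kW

0.527051 kW


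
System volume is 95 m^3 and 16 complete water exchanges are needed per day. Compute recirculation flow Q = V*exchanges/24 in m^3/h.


Daily recirculation volume = 95 m^3 * 16 = 1520 m^3/day
Flow rate Q = daily volume / 24 h = 1520 / 24 = 63.3333 m^3/h

63.3333 m^3/h


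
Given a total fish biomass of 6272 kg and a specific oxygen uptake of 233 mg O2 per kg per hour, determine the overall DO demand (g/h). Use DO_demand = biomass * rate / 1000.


Total O2 consumption (mg/h) = 6272 kg * 233 mg/(kg*h) = 1461376 mg/h
Convert to g/h: 1461376 / 1000 = 1461.376 g/h

1461.376 g/h


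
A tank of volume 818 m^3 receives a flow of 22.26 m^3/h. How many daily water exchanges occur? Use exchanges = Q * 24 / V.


Daily flow volume = 22.26 m^3/h * 24 h = 534.24 m^3/day
Exchanges = daily flow / tank volume = 534.24 / 818 = 0.653105 exchanges/day

0.653105 exchanges/day


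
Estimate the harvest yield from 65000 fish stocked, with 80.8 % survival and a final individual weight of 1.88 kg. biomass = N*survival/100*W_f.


Survivors = 65000 * 80.8/100 = 52520 fish
Harvest biomass = survivors * W_f = 52520 * 1.88 = 98737.6 kg

98737.6 kg


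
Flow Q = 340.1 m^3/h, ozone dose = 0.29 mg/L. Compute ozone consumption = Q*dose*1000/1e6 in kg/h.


O3 demand (mg/h) = Q * dose * 1000 = 340.1 * 0.29 * 1000 = 98629 mg/h
Convert mg to kg: 98629 / 1e6 = 0.098629 kg/h

0.098629 kg/h


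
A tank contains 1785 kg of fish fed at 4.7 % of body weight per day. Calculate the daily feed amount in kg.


Feeding rate fraction = 4.7% / 100 = 0.047
Daily feed = 1785 kg * 0.047 = 83.895 kg/day

83.895 kg/day


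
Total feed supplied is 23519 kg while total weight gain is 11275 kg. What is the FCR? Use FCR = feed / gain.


FCR = feed consumed / weight gained
FCR = 23519 kg / 11275 kg = 2.08594

2.08594


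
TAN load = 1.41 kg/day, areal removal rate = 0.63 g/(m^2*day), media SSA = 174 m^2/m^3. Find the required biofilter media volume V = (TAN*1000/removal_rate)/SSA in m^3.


A = 1.41*1000 / 0.63 = 2238.0952 m^2
V = 2238.0952 / 174 = 12.8626

12.8626 m^3


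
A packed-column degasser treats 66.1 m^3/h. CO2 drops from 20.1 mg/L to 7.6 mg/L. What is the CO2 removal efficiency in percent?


CO2_out / CO2_in = 7.6 / 20.1 = 0.37810945
Fraction remaining = 0.37810945
efficiency = (1 - 0.37810945) * 100 = 62.1891 %

62.1891 %


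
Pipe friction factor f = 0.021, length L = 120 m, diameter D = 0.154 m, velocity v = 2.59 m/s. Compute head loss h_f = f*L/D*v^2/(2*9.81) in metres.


v^2 = 2.59^2 = 6.7081 m^2/s^2
L/D = 120/0.154 = 779.22078
h_f = f*(L/D)*v^2/(2g) = 0.021 * 779.22078 * 6.7081 / 19.62 = 5.59475 m

5.59475 m


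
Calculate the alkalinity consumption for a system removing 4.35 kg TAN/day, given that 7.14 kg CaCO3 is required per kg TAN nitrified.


Alkalinity factor: 7.14 kg CaCO3 consumed per kg TAN nitrified
alk = 4.35 kg TAN * 7.14 = 31.059 kg CaCO3/day

31.059 kg CaCO3/day


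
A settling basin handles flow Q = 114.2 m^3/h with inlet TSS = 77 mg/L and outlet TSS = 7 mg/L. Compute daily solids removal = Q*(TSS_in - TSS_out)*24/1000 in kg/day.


Concentration drop: TSS_in - TSS_out = 77 - 7 = 70 mg/L
Hourly solids removed = Q * dTSS = 114.2 m^3/h * 70 mg/L = 7994 g/h  (m^3/h * mg/L = g/h)
Daily solids removed = 7994 * 24 = 191856 g/day
Convert g to kg: 191856 / 1000 = 191.856 kg/day

191.856 kg/day


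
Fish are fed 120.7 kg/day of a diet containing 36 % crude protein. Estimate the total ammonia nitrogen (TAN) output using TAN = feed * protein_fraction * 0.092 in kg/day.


Protein in feed = 120.7 * 36/100 = 43.452 kg/day
TAN = protein * 0.092 = 43.452 * 0.092 = 3.997584 kg/day

3.997584 kg/day


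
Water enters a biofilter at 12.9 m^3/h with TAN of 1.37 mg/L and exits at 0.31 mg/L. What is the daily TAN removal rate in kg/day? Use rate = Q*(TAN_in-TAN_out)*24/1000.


Concentration drop: TAN_in - TAN_out = 1.37 - 0.31 = 1.06 mg/L
Hourly TAN removed = Q * dTAN = 12.9 m^3/h * 1.06 mg/L = 13.674 g/h  (m^3/h * mg/L = g/h)
Daily TAN removed = 13.674 * 24 = 328.176 g/day
Convert to kg/day: 328.176 / 1000 = 0.328176 kg/day

0.328176 kg/day


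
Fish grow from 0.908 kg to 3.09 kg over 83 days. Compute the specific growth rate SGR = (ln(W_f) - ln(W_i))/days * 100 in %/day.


ln(W_f) = ln(3.09) = 1.1281711
ln(W_i) = ln(0.908) = -0.0965109
ln(W_f) - ln(W_i) = 1.1281711 - -0.0965109 = 1.224682
SGR = 1.224682 / 83 * 100 = 1.47552 %/day

1.47552 %/day


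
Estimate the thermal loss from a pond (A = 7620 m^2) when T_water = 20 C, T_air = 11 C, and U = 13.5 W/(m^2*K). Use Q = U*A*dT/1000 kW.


Temperature difference dT = 20 - 11 = 9 K
Heat loss (W) = U * A * dT = 13.5 * 7620 * 9 = 925830 W
Convert to kW: 925830 / 1000 = 925.83 kW

925.83 kW


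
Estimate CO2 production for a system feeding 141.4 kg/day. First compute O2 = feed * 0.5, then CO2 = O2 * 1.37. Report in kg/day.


O2 = 141.4 * 0.5 = 70.7
CO2 = 70.7 * 1.37 = 96.859

96.859 kg/day


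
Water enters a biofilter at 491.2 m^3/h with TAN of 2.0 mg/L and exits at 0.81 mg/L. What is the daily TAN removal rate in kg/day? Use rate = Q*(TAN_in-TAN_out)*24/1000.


Concentration drop: TAN_in - TAN_out = 2.0 - 0.81 = 1.19 mg/L
Hourly TAN removed = Q * dTAN = 491.2 m^3/h * 1.19 mg/L = 584.528 g/h  (m^3/h * mg/L = g/h)
Daily TAN removed = 584.528 * 24 = 14028.672 g/day
Convert to kg/day: 14028.672 / 1000 = 14.028672 kg/day

14.028672 kg/day


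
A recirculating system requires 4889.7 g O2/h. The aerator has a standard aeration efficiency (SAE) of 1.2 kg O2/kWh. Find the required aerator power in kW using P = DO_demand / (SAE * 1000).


SAE in g O2/kWh = 1.2 * 1000 = 1200 g/kWh
P = DO_demand / SAE_g = 4889.7 / 1200 = 4.07475 kW

4.07475 kW


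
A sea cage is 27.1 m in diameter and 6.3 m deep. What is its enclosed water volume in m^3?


r = d/2 = 27.1/2 = 13.55 m
Base area = pi*r^2 = pi*13.55^2 = 576.80427 m^2
Volume = 576.80427 * 6.3 = 3633.87 m^3

3633.87 m^3


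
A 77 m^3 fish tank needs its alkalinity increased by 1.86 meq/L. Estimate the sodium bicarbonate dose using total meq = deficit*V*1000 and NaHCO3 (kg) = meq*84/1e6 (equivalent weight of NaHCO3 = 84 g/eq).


Tank volume in L = 77 m^3 * 1000 = 77000 L
Total meq required = 1.86 meq/L * 77000 L = 143220 meq
NaHCO3 mass = 143220 meq * 84 mg/meq / 1e6 = 12.0305 kg

12.0305 kg


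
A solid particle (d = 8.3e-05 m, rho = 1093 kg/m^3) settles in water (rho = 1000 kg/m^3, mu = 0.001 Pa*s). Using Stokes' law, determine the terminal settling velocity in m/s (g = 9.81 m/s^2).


Density difference: rho_p - rho_f = 1093 - 1000 = 93 kg/m^3
d^2 = (8.3e-05)^2 = 6.889e-09 m^2
Numerator = (rho_p - rho_f) * g * d^2 = 93 * 9.81 * 6.889e-09 = 6.2850414e-06
Denominator = 18 * mu = 18 * 0.001 = 0.018
v_s = 6.2850414e-06 / 0.018 = 3.49169e-04 m/s
Check: Re = rho_f * v_s * d / mu = 1000 * 3.49169e-04 * 8.3e-05 / 0.001 = 0.029 < 1, so Stokes' law applies.

3.49169e-04 m/s


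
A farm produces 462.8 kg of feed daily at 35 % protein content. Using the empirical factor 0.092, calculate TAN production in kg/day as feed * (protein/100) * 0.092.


Protein in feed = 462.8 * 35/100 = 161.98 kg/day
TAN = protein * 0.092 = 161.98 * 0.092 = 14.90216 kg/day

14.90216 kg/day


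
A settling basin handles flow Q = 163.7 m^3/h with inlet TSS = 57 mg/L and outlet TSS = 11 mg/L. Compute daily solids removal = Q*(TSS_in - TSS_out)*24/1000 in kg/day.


Concentration drop: TSS_in - TSS_out = 57 - 11 = 46 mg/L
Hourly solids removed = Q * dTSS = 163.7 m^3/h * 46 mg/L = 7530.2 g/h  (m^3/h * mg/L = g/h)
Daily solids removed = 7530.2 * 24 = 180724.8 g/day
Convert g to kg: 180724.8 / 1000 = 180.7248 kg/day

180.7248 kg/day


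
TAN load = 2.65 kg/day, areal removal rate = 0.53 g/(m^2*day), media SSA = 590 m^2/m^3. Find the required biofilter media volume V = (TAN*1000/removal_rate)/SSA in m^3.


A = 2.65*1000 / 0.53 = 5000 m^2
V = 5000 / 590 = 8.47458

8.47458 m^3


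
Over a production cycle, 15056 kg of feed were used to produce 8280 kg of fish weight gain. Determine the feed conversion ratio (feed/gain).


FCR = feed consumed / weight gained
FCR = 15056 kg / 8280 kg = 1.81836

1.81836


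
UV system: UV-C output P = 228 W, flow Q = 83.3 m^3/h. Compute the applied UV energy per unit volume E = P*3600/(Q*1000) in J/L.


Energy delivered per hour = 228 W * 3600 s = 820800 J/h
Volume treated per hour = 83.3 m^3/h * 1000 = 83300 L/h
dose = 820800 / 83300 = 9.85354 J/L

9.85354 J/L


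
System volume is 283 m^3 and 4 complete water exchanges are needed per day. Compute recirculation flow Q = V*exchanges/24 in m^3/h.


Daily recirculation volume = 283 m^3 * 4 = 1132 m^3/day
Flow rate Q = daily volume / 24 h = 1132 / 24 = 47.1667 m^3/h

47.1667 m^3/h


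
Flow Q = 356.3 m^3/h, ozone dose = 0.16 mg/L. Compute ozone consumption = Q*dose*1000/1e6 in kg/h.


O3 demand (mg/h) = Q * dose * 1000 = 356.3 * 0.16 * 1000 = 57008 mg/h
Convert mg to kg: 57008 / 1e6 = 0.057008 kg/h

0.057008 kg/h


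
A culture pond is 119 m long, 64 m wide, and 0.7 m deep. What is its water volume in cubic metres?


Base area = L * W = 119 * 64 = 7616 m^2
Volume = area * depth = 7616 * 0.7 = 5331.2 m^3

5331.2 m^3


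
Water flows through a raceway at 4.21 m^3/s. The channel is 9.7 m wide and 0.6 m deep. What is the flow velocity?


Cross-sectional area = W * d = 9.7 * 0.6 = 5.82 m^2
Velocity = Q / A = 4.21 / 5.82 = 0.723368 m/s

0.723368 m/s


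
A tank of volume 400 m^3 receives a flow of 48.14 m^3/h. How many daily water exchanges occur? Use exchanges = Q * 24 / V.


Daily flow volume = 48.14 m^3/h * 24 h = 1155.36 m^3/day
Exchanges = daily flow / tank volume = 1155.36 / 400 = 2.8884 exchanges/day

2.8884 exchanges/day


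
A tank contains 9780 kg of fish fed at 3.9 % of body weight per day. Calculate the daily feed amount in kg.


Feeding rate fraction = 3.9% / 100 = 0.039
Daily feed = 9780 kg * 0.039 = 381.42 kg/day

381.42 kg/day


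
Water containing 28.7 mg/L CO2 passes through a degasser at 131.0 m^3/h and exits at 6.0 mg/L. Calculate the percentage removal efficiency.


CO2_out / CO2_in = 6.0 / 28.7 = 0.20905923
Fraction remaining = 0.20905923
efficiency = (1 - 0.20905923) * 100 = 79.0941 %

79.0941 %


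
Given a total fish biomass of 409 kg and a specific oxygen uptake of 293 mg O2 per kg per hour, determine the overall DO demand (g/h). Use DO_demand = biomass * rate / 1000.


Total O2 consumption (mg/h) = 409 kg * 293 mg/(kg*h) = 119837 mg/h
Convert to g/h: 119837 / 1000 = 119.837 g/h

119.837 g/h


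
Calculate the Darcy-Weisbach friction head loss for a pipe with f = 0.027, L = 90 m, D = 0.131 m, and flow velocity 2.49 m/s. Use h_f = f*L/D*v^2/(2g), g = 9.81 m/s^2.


v^2 = 2.49^2 = 6.2001 m^2/s^2
L/D = 90/0.131 = 687.0229
h_f = f*(L/D)*v^2/(2g) = 0.027 * 687.0229 * 6.2001 / 19.62 = 5.86185 m

5.86185 m


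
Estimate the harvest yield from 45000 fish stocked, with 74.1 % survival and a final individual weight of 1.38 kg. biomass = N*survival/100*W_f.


Survivors = 45000 * 74.1/100 = 33345 fish
Harvest biomass = survivors * W_f = 33345 * 1.38 = 46016.1 kg

46016.1 kg


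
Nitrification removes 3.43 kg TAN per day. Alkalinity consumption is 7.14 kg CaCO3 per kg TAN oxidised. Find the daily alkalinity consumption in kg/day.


Alkalinity factor: 7.14 kg CaCO3 consumed per kg TAN nitrified
alk = 3.43 kg TAN * 7.14 = 24.4902 kg CaCO3/day

24.4902 kg CaCO3/day


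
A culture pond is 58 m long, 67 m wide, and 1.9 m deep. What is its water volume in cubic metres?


Base area = L * W = 58 * 67 = 3886 m^2
Volume = area * depth = 3886 * 1.9 = 7383.4 m^3

7383.4 m^3


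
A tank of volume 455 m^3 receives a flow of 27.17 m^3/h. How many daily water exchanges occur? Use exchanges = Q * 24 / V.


Daily flow volume = 27.17 m^3/h * 24 h = 652.08 m^3/day
Exchanges = daily flow / tank volume = 652.08 / 455 = 1.43314 exchanges/day

1.43314 exchanges/day


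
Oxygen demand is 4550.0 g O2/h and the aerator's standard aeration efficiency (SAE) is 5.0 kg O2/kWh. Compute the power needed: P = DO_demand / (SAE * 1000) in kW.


SAE in g O2/kWh = 5.0 * 1000 = 5000 g/kWh
P = DO_demand / SAE_g = 4550.0 / 5000 = 0.91 kW

0.91 kW


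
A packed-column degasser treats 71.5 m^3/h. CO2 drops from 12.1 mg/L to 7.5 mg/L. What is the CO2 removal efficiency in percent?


CO2_out / CO2_in = 7.5 / 12.1 = 0.61983471
Fraction remaining = 0.61983471
efficiency = (1 - 0.61983471) * 100 = 38.0165 %

38.0165 %


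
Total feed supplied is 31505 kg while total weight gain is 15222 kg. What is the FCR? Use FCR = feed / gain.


FCR = feed consumed / weight gained
FCR = 31505 kg / 15222 kg = 2.0697

2.0697


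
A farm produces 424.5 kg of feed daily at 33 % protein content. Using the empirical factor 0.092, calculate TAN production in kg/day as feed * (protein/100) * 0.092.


Protein in feed = 424.5 * 33/100 = 140.085 kg/day
TAN = protein * 0.092 = 140.085 * 0.092 = 12.88782 kg/day

12.88782 kg/day


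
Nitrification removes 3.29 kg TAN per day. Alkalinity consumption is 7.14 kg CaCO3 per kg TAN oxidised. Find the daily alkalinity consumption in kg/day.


Alkalinity factor: 7.14 kg CaCO3 consumed per kg TAN nitrified
alk = 3.29 kg TAN * 7.14 = 23.4906 kg CaCO3/day

23.4906 kg CaCO3/day


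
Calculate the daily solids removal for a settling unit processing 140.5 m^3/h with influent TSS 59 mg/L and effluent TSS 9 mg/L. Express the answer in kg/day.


Concentration drop: TSS_in - TSS_out = 59 - 9 = 50 mg/L
Hourly solids removed = Q * dTSS = 140.5 m^3/h * 50 mg/L = 7025 g/h  (m^3/h * mg/L = g/h)
Daily solids removed = 7025 * 24 = 168600 g/day
Convert g to kg: 168600 / 1000 = 168.6 kg/day

168.6 kg/day
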